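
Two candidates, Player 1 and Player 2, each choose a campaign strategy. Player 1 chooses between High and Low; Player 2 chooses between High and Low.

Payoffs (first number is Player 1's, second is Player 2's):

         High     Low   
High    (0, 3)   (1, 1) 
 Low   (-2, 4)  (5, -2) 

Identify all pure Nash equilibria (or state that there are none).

(High, High)

(High, High): Player 1 gets 0 ≥ -2 from Low, and Player 2 gets 3 ≥ 1 from Low — Nash equilibrium.
(High, Low): Player 1 prefers Low (5 > 1); Player 2 prefers High (3 > 1) — not an equilibrium.
(Low, High): Player 1 prefers High (0 > -2) — not an equilibrium.
(Low, Low): Player 2 prefers High (4 > -2) — not an equilibrium.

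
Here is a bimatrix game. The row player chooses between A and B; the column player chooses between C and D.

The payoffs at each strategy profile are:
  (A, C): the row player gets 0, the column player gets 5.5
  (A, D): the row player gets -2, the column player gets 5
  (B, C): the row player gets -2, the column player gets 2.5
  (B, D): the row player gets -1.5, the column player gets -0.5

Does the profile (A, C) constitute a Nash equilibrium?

Yes

At (A, C), the row player earns 0; switching to B would give -2, so the row player has no profitable deviation.
The column player earns 5.5; switching to D would give 5, so the column player has no profitable deviation.
Neither player can gain by a unilateral deviation, so this profile is a Nash equilibrium.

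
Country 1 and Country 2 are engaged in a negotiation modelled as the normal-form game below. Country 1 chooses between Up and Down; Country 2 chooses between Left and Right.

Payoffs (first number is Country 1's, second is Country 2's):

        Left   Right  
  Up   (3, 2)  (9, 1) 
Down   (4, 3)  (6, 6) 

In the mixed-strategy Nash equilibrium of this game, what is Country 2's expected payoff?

9/4

First find x, the probability Country 1 plays Up, from Country 2's indifference between Left and Right: 2x + 3(1−x) = x + 6(1−x), giving x = 3/4.
Since Country 2 is indifferent in equilibrium, Country 2's expected payoff equals the payoff from either column against (3/4, 1/4). Using Left: 2(3/4) + 3(1/4) = 9/4.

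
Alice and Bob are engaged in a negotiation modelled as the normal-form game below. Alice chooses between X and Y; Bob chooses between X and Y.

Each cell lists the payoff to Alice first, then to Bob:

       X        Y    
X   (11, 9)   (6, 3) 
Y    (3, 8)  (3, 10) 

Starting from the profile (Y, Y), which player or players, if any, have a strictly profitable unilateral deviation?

Alice at (Y, Y) earns 3; deviating to X yields 6 — a strict improvement.
Bob earns 10; deviating to X yields 8 — not better.
Only Alice has a strictly profitable deviation.

Alice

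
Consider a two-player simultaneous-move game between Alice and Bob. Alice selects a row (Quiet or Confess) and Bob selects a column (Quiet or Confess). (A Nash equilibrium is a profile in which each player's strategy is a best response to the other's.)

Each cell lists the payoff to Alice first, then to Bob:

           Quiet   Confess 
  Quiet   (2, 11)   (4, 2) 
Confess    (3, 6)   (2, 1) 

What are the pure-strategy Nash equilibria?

(Quiet, Quiet): Alice prefers Confess (3 > 2) — not an equilibrium.
(Quiet, Confess): Bob prefers Quiet (11 > 2) — not an equilibrium.
(Confess, Quiet): Alice gets 3 ≥ 2 from Quiet, and Bob gets 6 ≥ 1 from Confess — Nash equilibrium.
(Confess, Confess): Alice prefers Quiet (4 > 2); Bob prefers Quiet (6 > 1) — not an equilibrium.

(Confess, Quiet)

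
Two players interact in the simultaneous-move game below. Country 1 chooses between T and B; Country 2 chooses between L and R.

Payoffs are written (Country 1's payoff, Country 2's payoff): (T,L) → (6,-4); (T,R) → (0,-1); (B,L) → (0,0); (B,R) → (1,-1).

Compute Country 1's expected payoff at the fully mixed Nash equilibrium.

6/7

First find y, the probability Country 2 plays L, from Country 1's indifference between T and B: 6y = (1−y), giving y = 1/7.
Since Country 1 is indifferent in equilibrium, Country 1's expected payoff equals the payoff from either row against (1/7, 6/7). Using T: 6(1/7) = 6/7.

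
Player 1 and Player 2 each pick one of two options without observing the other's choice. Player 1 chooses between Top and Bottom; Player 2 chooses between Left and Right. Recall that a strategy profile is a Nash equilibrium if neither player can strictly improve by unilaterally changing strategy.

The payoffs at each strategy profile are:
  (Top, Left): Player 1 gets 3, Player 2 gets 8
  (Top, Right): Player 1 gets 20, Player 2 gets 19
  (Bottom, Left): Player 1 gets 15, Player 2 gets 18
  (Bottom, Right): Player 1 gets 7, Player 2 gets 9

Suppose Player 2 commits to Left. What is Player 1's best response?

Bottom

Against Left, Player 1 earns 3 from Top and 15 from Bottom.
So Bottom is the best response.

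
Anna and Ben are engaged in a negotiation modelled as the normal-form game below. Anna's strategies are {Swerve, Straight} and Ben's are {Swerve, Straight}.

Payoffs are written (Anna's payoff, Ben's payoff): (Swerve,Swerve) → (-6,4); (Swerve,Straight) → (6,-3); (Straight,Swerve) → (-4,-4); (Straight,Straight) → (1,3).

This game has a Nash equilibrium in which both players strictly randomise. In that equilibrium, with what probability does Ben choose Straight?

2/7

Let q be the probability that Ben plays Swerve. In a completely mixed equilibrium, Anna must be indifferent between Swerve and Straight.
Anna's expected payoff from Swerve is −6q + 6(1−q); from Straight it is −4q + (1−q).
Setting these equal: −12q + 6 = −5q + 1, so q = 5/7.
Therefore Ben plays Straight with probability 1 − 5/7 = 2/7.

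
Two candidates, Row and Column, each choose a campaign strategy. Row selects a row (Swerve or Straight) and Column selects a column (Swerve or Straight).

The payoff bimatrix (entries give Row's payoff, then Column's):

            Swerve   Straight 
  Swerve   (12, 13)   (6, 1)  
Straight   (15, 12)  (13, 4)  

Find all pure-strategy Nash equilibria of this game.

(Swerve, Swerve): Row prefers Straight (15 > 12) — not an equilibrium.
(Swerve, Straight): Row prefers Straight (13 > 6); Column prefers Swerve (13 > 1) — not an equilibrium.
(Straight, Swerve): Row gets 15 ≥ 12 from Swerve, and Column gets 12 ≥ 4 from Straight — Nash equilibrium.
(Straight, Straight): Column prefers Swerve (12 > 4) — not an equilibrium.

(Straight, Swerve)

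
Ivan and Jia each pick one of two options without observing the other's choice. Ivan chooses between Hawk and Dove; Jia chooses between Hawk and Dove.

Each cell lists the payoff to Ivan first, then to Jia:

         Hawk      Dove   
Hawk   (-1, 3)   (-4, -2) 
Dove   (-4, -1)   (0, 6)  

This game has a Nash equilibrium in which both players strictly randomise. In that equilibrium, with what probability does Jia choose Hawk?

4/7

Let c be the probability that Jia plays Hawk. In a completely mixed equilibrium, Ivan must be indifferent between Hawk and Dove.
Ivan's expected payoff from Hawk is −c − 4(1−c); from Dove it is −4c.
Setting these equal: 3c − 4 = −4c, so c = 4/7.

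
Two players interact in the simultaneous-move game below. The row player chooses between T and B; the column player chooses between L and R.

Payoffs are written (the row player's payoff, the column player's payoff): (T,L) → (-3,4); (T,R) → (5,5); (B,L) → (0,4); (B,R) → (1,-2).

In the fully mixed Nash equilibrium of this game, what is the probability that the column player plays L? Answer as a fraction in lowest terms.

4/7

Let y be the probability that the column player plays L. In a completely mixed equilibrium, the row player must be indifferent between T and B.
The row player's expected payoff from T is −3y + 5(1−y); from B it is (1−y).
Setting these equal: −8y + 5 = −y + 1, so y = 4/7.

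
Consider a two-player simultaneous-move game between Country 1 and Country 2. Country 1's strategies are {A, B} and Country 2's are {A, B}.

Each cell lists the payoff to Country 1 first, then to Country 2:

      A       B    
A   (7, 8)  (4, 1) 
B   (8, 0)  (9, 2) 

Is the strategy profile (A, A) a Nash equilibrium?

No

At (A, A), Country 1 earns 7; switching to B would give 8, so Country 1 would deviate.
Country 2 earns 8; switching to B would give 1, so Country 2 has no profitable deviation.
Since at least one player can profitably deviate, this is not a Nash equilibrium.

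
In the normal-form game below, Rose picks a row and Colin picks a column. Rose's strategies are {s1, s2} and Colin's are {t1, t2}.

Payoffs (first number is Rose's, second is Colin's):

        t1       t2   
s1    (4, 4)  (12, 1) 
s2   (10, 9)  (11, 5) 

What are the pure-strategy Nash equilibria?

(s1, t1): Rose prefers s2 (10 > 4) — not an equilibrium.
(s1, t2): Colin prefers t1 (4 > 1) — not an equilibrium.
(s2, t1): Rose gets 10 ≥ 4 from s1, and Colin gets 9 ≥ 5 from t2 — Nash equilibrium.
(s2, t2): Rose prefers s1 (12 > 11); Colin prefers t1 (9 > 5) — not an equilibrium.

(s2, t1)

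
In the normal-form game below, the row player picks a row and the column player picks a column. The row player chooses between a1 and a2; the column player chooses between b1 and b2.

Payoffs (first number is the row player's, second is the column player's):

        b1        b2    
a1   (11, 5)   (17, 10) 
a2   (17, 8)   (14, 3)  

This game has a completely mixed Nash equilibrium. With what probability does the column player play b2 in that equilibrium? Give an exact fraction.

Let q be the probability that the column player plays b1. In a completely mixed equilibrium, the row player must be indifferent between a1 and a2.
The row player's expected payoff from a1 is 11q + 17(1−q); from a2 it is 17q + 14(1−q).
Setting these equal: −6q + 17 = 3q + 14, so q = 1/3.
Therefore the column player plays b2 with probability 1 − 1/3 = 2/3.

2/3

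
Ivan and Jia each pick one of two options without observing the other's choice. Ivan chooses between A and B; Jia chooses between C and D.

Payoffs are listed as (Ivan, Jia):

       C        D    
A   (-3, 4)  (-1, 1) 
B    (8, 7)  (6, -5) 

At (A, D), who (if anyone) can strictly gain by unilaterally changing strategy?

Both

Ivan at (A, D) earns -1; deviating to B yields 6 — a strict improvement.
Jia earns 1; deviating to C yields 4 — a strict improvement.
Both Ivan and Jia have strictly profitable deviations.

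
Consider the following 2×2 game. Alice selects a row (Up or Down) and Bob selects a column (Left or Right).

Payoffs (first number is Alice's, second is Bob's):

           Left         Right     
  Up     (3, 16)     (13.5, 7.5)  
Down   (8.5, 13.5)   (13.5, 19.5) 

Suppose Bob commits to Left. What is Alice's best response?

Down

Against Left, Alice earns 3 from Up and 8.5 from Down.
So Down is the best response.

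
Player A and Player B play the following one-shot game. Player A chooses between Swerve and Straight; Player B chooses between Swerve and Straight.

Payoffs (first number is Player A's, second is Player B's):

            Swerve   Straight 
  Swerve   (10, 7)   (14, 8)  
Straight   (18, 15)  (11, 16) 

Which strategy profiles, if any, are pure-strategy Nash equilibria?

(Swerve, Swerve): Player A prefers Straight (18 > 10); Player B prefers Straight (8 > 7) — not an equilibrium.
(Swerve, Straight): Player A gets 14 ≥ 11 from Straight, and Player B gets 8 ≥ 7 from Swerve — Nash equilibrium.
(Straight, Swerve): Player B prefers Straight (16 > 15) — not an equilibrium.
(Straight, Straight): Player A prefers Swerve (14 > 11) — not an equilibrium.

(Swerve, Straight)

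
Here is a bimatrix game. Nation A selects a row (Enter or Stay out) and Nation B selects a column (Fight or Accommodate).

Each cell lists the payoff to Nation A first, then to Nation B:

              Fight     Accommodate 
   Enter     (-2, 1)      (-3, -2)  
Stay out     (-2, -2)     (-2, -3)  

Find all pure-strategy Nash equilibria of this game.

(Enter, Fight): Nation A gets -2 ≥ -2 from Stay out, and Nation B gets 1 ≥ -2 from Accommodate — Nash equilibrium.
(Enter, Accommodate): Nation A prefers Stay out (-2 > -3); Nation B prefers Fight (1 > -2) — not an equilibrium.
(Stay out, Fight): Nation A gets -2 ≥ -2 from Enter, and Nation B gets -2 ≥ -3 from Accommodate — Nash equilibrium.
(Stay out, Accommodate): Nation B prefers Fight (-2 > -3) — not an equilibrium.

(Enter, Fight) and (Stay out, Fight)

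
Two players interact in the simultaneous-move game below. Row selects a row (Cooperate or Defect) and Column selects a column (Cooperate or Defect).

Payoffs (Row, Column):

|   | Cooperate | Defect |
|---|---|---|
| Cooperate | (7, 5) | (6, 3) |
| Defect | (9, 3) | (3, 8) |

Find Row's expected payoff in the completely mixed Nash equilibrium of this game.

33/5

First find y, the probability Column plays Cooperate, from Row's indifference between Cooperate and Defect: 7y + 6(1−y) = 9y + 3(1−y), giving y = 3/5.
Since Row is indifferent in equilibrium, Row's expected payoff equals the payoff from either row against (3/5, 2/5). Using Cooperate: 7(3/5) + 6(2/5) = 33/5.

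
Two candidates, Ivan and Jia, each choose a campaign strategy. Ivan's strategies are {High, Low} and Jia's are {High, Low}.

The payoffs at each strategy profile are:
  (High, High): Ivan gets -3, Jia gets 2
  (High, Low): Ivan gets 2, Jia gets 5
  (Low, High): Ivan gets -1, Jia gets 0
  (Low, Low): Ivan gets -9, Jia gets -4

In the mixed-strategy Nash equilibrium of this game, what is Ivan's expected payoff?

First find y, the probability Jia plays High, from Ivan's indifference between High and Low: −3y + 2(1−y) = −y − 9(1−y), giving y = 11/13.
Since Ivan is indifferent in equilibrium, Ivan's expected payoff equals the payoff from either row against (11/13, 2/13). Using High: −3(11/13) + 2(2/13) = -29/13.

-29/13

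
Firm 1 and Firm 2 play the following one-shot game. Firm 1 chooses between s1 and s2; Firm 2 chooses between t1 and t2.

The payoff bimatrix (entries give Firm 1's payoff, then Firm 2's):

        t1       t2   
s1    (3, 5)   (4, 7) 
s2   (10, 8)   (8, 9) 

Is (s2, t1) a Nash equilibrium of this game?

No

At (s2, t1), Firm 1 earns 10; switching to s1 would give 3, so Firm 1 has no profitable deviation.
Firm 2 earns 8; switching to t2 would give 9, so Firm 2 would deviate.
Since at least one player can profitably deviate, this is not a Nash equilibrium.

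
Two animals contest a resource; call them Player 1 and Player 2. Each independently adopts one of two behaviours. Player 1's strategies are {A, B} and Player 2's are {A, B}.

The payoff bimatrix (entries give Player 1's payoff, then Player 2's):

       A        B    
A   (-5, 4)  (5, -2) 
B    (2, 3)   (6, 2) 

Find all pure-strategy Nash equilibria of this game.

(B, A)

(A, A): Player 1 prefers B (2 > -5) — not an equilibrium.
(A, B): Player 1 prefers B (6 > 5); Player 2 prefers A (4 > -2) — not an equilibrium.
(B, A): Player 1 gets 2 ≥ -5 from A, and Player 2 gets 3 ≥ 2 from B — Nash equilibrium.
(B, B): Player 2 prefers A (3 > 2) — not an equilibrium.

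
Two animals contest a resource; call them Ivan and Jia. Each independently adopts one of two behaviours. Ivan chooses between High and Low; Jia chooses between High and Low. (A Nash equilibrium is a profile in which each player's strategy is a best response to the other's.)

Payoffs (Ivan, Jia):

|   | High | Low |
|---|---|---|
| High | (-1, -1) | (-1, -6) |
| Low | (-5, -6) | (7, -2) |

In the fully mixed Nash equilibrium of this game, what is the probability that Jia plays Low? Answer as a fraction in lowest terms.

1/3

Let c be the probability that Jia plays High. In a completely mixed equilibrium, Ivan must be indifferent between High and Low.
Ivan's expected payoff from High is −c − (1−c); from Low it is −5c + 7(1−c).
Setting these equal: -1 = −12c + 7, so c = 2/3.
Therefore Jia plays Low with probability 1 − 2/3 = 1/3.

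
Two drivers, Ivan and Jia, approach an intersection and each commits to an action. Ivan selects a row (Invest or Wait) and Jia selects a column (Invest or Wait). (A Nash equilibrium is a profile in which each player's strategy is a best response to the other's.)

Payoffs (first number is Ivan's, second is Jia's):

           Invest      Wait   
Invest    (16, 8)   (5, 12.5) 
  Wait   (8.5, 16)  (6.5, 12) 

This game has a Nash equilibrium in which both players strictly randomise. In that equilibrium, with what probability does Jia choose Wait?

5/6

Let y be the probability that Jia plays Invest. In a completely mixed equilibrium, Ivan must be indifferent between Invest and Wait.
Ivan's expected payoff from Invest is 16y + 5(1−y); from Wait it is 8.5y + 6.5(1−y).
Setting these equal: 11y + 5 = 2y + 6.5, so y = 1/6.
Therefore Jia plays Wait with probability 1 − 1/6 = 5/6.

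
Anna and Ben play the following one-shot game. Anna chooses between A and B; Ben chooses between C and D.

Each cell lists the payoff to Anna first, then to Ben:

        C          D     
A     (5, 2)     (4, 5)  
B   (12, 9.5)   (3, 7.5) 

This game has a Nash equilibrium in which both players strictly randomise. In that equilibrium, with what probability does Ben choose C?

Let q be the probability that Ben plays C. In a completely mixed equilibrium, Anna must be indifferent between A and B.
Anna's expected payoff from A is 5q + 4(1−q); from B it is 12q + 3(1−q).
Setting these equal: q + 4 = 9q + 3, so q = 1/8.

1/8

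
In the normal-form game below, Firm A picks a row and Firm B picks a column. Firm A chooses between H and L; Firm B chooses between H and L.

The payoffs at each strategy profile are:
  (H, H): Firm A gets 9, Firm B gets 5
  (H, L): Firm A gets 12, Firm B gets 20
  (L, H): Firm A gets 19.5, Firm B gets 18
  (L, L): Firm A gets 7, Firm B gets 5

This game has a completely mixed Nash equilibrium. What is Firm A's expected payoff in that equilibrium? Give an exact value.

First find q, the probability Firm B plays H, from Firm A's indifference between H and L: 9q + 12(1−q) = 19.5q + 7(1−q), giving q = 10/31.
Since Firm A is indifferent in equilibrium, Firm A's expected payoff equals the payoff from either row against (10/31, 21/31). Using H: 9(10/31) + 12(21/31) = 342/31.

342/31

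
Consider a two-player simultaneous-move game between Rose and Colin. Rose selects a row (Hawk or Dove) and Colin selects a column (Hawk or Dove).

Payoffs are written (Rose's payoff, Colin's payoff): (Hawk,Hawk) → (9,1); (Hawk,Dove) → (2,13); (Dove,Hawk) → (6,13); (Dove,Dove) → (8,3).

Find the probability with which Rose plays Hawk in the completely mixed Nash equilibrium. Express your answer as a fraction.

5/11

Let p be the probability that Rose plays Hawk. In a completely mixed equilibrium, Colin must be indifferent between Hawk and Dove.
Colin's expected payoff from Hawk is p + 13(1−p); from Dove it is 13p + 3(1−p).
Setting these equal: −12p + 13 = 10p + 3, so p = 5/11.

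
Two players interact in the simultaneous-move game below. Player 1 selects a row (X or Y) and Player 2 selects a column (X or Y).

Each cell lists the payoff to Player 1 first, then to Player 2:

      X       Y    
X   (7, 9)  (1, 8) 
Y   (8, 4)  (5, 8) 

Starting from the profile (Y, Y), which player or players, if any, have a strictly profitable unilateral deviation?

Player 1 at (Y, Y) earns 5; deviating to X yields 1 — not better.
Player 2 earns 8; deviating to X yields 4 — not better.
Neither player can strictly improve; the profile is a Nash equilibrium.

Neither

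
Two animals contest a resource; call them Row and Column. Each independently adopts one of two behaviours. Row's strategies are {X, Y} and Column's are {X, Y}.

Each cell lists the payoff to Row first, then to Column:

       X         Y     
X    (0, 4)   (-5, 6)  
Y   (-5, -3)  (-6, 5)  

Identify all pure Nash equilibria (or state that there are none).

(X, Y)

(X, X): Column prefers Y (6 > 4) — not an equilibrium.
(X, Y): Row gets -5 ≥ -6 from Y, and Column gets 6 ≥ 4 from X — Nash equilibrium.
(Y, X): Row prefers X (0 > -5); Column prefers Y (5 > -3) — not an equilibrium.
(Y, Y): Row prefers X (-5 > -6) — not an equilibrium.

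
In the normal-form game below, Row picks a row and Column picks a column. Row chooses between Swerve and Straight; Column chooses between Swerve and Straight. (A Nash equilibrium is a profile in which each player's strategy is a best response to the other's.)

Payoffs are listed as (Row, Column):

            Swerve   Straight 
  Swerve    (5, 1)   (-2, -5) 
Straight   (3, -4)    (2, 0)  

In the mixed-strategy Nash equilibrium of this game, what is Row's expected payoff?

First find y, the probability Column plays Swerve, from Row's indifference between Swerve and Straight: 5y − 2(1−y) = 3y + 2(1−y), giving y = 2/3.
Since Row is indifferent in equilibrium, Row's expected payoff equals the payoff from either row against (2/3, 1/3). Using Swerve: 5(2/3) − 2(1/3) = 8/3.

8/3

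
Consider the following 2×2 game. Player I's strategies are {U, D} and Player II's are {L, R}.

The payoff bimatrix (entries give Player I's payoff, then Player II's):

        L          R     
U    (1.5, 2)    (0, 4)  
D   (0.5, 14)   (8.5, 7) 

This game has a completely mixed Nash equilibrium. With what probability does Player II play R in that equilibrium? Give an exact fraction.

Let q be the probability that Player II plays L. In a completely mixed equilibrium, Player I must be indifferent between U and D.
Player I's expected payoff from U is 1.5q; from D it is 0.5q + 8.5(1−q).
Setting these equal: 1.5q = −8q + 8.5, so q = 17/19.
Therefore Player II plays R with probability 1 − 17/19 = 2/19.

2/19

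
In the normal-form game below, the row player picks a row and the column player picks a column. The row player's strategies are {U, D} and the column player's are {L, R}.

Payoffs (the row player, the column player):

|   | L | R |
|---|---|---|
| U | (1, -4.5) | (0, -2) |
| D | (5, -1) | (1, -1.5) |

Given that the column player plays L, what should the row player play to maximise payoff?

D

Against L, the row player earns 1 from U and 5 from D.
So D is the best response.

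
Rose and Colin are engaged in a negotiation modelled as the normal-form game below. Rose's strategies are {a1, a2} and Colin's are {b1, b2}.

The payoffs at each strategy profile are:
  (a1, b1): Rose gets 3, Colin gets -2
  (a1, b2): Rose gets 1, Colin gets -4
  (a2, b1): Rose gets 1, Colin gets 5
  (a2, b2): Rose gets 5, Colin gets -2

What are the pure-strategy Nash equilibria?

(a1, b1)

(a1, b1): Rose gets 3 ≥ 1 from a2, and Colin gets -2 ≥ -4 from b2 — Nash equilibrium.
(a1, b2): Rose prefers a2 (5 > 1); Colin prefers b1 (-2 > -4) — not an equilibrium.
(a2, b1): Rose prefers a1 (3 > 1) — not an equilibrium.
(a2, b2): Colin prefers b1 (5 > -2) — not an equilibrium.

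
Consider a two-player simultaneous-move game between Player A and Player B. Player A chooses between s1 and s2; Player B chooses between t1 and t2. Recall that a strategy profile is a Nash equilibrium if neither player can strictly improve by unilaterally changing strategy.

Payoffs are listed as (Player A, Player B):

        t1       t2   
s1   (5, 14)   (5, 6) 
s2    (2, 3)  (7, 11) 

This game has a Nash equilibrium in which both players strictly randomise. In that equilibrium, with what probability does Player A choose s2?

1/2

Let p be the probability that Player A plays s1. In a completely mixed equilibrium, Player B must be indifferent between t1 and t2.
Player B's expected payoff from t1 is 14p + 3(1−p); from t2 it is 6p + 11(1−p).
Setting these equal: 11p + 3 = −5p + 11, so p = 1/2.
Therefore Player A plays s2 with probability 1 − 1/2 = 1/2.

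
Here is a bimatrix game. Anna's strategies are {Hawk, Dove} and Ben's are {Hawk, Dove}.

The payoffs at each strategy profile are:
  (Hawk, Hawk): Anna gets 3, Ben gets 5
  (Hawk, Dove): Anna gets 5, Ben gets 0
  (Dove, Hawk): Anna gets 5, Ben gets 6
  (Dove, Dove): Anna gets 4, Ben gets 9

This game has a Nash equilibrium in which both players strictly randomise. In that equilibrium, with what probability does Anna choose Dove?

5/8

Let p be the probability that Anna plays Hawk. In a completely mixed equilibrium, Ben must be indifferent between Hawk and Dove.
Ben's expected payoff from Hawk is 5p + 6(1−p); from Dove it is 9(1−p).
Setting these equal: −p + 6 = −9p + 9, so p = 3/8.
Therefore Anna plays Dove with probability 1 − 3/8 = 5/8.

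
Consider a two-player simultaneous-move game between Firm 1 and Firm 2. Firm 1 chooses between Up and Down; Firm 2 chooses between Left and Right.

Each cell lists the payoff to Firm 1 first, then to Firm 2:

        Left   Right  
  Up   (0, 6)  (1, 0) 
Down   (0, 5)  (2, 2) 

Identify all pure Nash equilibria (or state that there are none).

(Up, Left): Firm 1 gets 0 ≥ 0 from Down, and Firm 2 gets 6 ≥ 0 from Right — Nash equilibrium.
(Up, Right): Firm 1 prefers Down (2 > 1); Firm 2 prefers Left (6 > 0) — not an equilibrium.
(Down, Left): Firm 1 gets 0 ≥ 0 from Up, and Firm 2 gets 5 ≥ 2 from Right — Nash equilibrium.
(Down, Right): Firm 2 prefers Left (5 > 2) — not an equilibrium.

(Up, Left) and (Down, Left)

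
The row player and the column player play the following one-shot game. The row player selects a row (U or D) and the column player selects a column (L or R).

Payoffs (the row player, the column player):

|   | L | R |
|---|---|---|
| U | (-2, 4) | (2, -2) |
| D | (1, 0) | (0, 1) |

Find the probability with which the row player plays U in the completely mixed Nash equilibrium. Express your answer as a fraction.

Let r be the probability that the row player plays U. In a completely mixed equilibrium, the column player must be indifferent between L and R.
The column player's expected payoff from L is 4r; from R it is −2r + (1−r).
Setting these equal: 4r = −3r + 1, so r = 1/7.

1/7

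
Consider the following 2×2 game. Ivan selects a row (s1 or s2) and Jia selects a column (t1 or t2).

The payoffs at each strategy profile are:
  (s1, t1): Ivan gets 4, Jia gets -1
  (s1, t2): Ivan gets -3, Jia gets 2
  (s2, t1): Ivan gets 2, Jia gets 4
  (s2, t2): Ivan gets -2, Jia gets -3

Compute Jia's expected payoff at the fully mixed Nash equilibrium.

1/2

First find p, the probability Ivan plays s1, from Jia's indifference between t1 and t2: −p + 4(1−p) = 2p − 3(1−p), giving p = 7/10.
Since Jia is indifferent in equilibrium, Jia's expected payoff equals the payoff from either column against (7/10, 3/10). Using t1: −(7/10) + 4(3/10) = 1/2.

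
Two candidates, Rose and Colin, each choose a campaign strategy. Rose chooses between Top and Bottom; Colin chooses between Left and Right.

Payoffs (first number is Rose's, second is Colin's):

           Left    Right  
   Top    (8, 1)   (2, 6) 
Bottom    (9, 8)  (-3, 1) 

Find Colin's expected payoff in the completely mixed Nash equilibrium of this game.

47/12

First find x, the probability Rose plays Top, from Colin's indifference between Left and Right: x + 8(1−x) = 6x + (1−x), giving x = 7/12.
Since Colin is indifferent in equilibrium, Colin's expected payoff equals the payoff from either column against (7/12, 5/12). Using Left: (7/12) + 8(5/12) = 47/12.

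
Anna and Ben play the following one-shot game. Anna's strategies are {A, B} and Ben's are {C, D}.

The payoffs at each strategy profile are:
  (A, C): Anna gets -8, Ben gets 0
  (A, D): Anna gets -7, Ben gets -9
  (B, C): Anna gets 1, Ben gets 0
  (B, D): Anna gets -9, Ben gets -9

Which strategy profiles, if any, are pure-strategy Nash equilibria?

(A, C): Anna prefers B (1 > -8) — not an equilibrium.
(A, D): Ben prefers C (0 > -9) — not an equilibrium.
(B, C): Anna gets 1 ≥ -8 from A, and Ben gets 0 ≥ -9 from D — Nash equilibrium.
(B, D): Anna prefers A (-7 > -9); Ben prefers C (0 > -9) — not an equilibrium.

(B, C)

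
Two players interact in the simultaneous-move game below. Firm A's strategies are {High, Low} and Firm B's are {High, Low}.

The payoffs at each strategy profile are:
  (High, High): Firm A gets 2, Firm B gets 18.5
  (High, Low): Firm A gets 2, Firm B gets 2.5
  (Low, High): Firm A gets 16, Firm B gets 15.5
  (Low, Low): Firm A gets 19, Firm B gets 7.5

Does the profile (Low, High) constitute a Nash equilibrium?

At (Low, High), Firm A earns 16; switching to High would give 2, so Firm A has no profitable deviation.
Firm B earns 15.5; switching to Low would give 7.5, so Firm B has no profitable deviation.
Neither player can gain by a unilateral deviation, so this profile is a Nash equilibrium.

Yes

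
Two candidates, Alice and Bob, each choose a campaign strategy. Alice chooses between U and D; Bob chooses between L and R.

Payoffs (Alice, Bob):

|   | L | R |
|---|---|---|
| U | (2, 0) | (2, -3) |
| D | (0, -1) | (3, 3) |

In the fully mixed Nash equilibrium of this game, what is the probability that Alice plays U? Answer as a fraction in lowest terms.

Let p be the probability that Alice plays U. In a completely mixed equilibrium, Bob must be indifferent between L and R.
Bob's expected payoff from L is −(1−p); from R it is −3p + 3(1−p).
Setting these equal: p − 1 = −6p + 3, so p = 4/7.

4/7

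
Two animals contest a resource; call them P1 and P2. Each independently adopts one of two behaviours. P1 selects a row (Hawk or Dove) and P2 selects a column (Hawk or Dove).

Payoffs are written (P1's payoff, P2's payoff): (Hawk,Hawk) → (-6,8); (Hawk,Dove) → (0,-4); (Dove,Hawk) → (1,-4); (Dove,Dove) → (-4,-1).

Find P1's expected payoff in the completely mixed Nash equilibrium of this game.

-24/11

First find y, the probability P2 plays Hawk, from P1's indifference between Hawk and Dove: −6y = y − 4(1−y), giving y = 4/11.
Since P1 is indifferent in equilibrium, P1's expected payoff equals the payoff from either row against (4/11, 7/11). Using Hawk: −6(4/11) = -24/11.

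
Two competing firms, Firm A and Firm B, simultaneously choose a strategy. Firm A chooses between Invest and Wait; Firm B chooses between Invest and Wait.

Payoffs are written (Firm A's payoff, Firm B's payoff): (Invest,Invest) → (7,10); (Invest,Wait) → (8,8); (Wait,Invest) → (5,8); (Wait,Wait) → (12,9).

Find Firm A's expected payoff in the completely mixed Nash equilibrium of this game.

22/3

First find q, the probability Firm B plays Invest, from Firm A's indifference between Invest and Wait: 7q + 8(1−q) = 5q + 12(1−q), giving q = 2/3.
Since Firm A is indifferent in equilibrium, Firm A's expected payoff equals the payoff from either row against (2/3, 1/3). Using Invest: 7(2/3) + 8(1/3) = 22/3.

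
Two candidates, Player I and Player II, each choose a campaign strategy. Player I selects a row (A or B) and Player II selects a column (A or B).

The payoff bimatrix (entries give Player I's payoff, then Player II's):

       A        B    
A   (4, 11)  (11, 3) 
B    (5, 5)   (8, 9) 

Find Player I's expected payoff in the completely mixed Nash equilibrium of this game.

23/4

First find q, the probability Player II plays A, from Player I's indifference between A and B: 4q + 11(1−q) = 5q + 8(1−q), giving q = 3/4.
Since Player I is indifferent in equilibrium, Player I's expected payoff equals the payoff from either row against (3/4, 1/4). Using A: 4(3/4) + 11(1/4) = 23/4.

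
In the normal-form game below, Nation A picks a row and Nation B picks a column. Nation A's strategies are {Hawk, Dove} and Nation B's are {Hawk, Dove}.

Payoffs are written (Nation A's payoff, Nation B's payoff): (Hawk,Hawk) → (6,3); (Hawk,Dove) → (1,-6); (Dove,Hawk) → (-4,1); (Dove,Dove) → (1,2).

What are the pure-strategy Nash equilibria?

(Hawk, Hawk) and (Dove, Dove)

(Hawk, Hawk): Nation A gets 6 ≥ -4 from Dove, and Nation B gets 3 ≥ -6 from Dove — Nash equilibrium.
(Hawk, Dove): Nation B prefers Hawk (3 > -6) — not an equilibrium.
(Dove, Hawk): Nation A prefers Hawk (6 > -4); Nation B prefers Dove (2 > 1) — not an equilibrium.
(Dove, Dove): Nation A gets 1 ≥ 1 from Hawk, and Nation B gets 2 ≥ 1 from Hawk — Nash equilibrium.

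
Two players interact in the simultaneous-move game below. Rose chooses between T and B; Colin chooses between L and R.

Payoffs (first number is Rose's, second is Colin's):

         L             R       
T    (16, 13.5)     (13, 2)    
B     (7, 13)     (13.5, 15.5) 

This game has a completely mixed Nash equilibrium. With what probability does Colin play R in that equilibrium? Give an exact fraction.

18/19

Let q be the probability that Colin plays L. In a completely mixed equilibrium, Rose must be indifferent between T and B.
Rose's expected payoff from T is 16q + 13(1−q); from B it is 7q + 13.5(1−q).
Setting these equal: 3q + 13 = −6.5q + 13.5, so q = 1/19.
Therefore Colin plays R with probability 1 − 1/19 = 18/19.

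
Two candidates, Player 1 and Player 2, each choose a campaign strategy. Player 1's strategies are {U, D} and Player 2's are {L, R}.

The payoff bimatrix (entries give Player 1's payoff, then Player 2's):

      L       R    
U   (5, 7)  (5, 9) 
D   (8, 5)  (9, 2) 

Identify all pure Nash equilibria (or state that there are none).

(D, L)

(U, L): Player 1 prefers D (8 > 5); Player 2 prefers R (9 > 7) — not an equilibrium.
(U, R): Player 1 prefers D (9 > 5) — not an equilibrium.
(D, L): Player 1 gets 8 ≥ 5 from U, and Player 2 gets 5 ≥ 2 from R — Nash equilibrium.
(D, R): Player 2 prefers L (5 > 2) — not an equilibrium.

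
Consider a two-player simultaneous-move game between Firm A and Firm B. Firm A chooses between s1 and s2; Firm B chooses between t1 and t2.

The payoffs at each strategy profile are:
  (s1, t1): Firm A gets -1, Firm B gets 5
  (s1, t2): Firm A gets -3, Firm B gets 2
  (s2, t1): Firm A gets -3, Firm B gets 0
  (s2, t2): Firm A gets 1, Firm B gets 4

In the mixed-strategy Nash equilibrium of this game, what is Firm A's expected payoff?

First find y, the probability Firm B plays t1, from Firm A's indifference between s1 and s2: −y − 3(1−y) = −3y + (1−y), giving y = 2/3.
Since Firm A is indifferent in equilibrium, Firm A's expected payoff equals the payoff from either row against (2/3, 1/3). Using s1: −(2/3) − 3(1/3) = -5/3.

-5/3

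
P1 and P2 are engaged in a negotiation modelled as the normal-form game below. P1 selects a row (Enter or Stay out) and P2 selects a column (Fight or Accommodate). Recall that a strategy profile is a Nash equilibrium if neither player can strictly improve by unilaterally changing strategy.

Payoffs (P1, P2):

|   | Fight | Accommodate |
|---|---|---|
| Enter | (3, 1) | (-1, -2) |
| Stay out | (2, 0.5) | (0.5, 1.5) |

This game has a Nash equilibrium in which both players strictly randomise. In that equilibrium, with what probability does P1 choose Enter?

1/4

Let x be the probability that P1 plays Enter. In a completely mixed equilibrium, P2 must be indifferent between Fight and Accommodate.
P2's expected payoff from Fight is x + 0.5(1−x); from Accommodate it is −2x + 1.5(1−x).
Setting these equal: 0.5x + 0.5 = −3.5x + 1.5, so x = 1/4.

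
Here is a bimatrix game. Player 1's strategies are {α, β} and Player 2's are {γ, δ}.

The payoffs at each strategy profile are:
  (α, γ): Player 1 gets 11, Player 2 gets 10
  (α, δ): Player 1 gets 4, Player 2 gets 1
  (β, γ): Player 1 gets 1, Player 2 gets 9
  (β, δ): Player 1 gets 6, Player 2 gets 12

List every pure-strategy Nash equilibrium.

(α, γ): Player 1 gets 11 ≥ 1 from β, and Player 2 gets 10 ≥ 1 from δ — Nash equilibrium.
(α, δ): Player 1 prefers β (6 > 4); Player 2 prefers γ (10 > 1) — not an equilibrium.
(β, γ): Player 1 prefers α (11 > 1); Player 2 prefers δ (12 > 9) — not an equilibrium.
(β, δ): Player 1 gets 6 ≥ 4 from α, and Player 2 gets 12 ≥ 9 from γ — Nash equilibrium.

(α, γ) and (β, δ)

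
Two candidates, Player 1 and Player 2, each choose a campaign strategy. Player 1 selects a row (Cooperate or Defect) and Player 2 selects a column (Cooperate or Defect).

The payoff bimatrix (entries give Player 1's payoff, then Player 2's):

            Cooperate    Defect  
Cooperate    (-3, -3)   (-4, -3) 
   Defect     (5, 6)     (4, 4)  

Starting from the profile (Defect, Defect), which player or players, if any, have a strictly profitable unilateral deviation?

Player 2

Player 1 at (Defect, Defect) earns 4; deviating to Cooperate yields -4 — not better.
Player 2 earns 4; deviating to Cooperate yields 6 — a strict improvement.
Only Player 2 has a strictly profitable deviation.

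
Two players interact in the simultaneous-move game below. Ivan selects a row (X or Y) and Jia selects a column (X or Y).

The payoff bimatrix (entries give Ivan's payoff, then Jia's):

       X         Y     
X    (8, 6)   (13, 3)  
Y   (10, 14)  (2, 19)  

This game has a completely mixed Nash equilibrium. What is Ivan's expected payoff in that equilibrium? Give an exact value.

First find q, the probability Jia plays X, from Ivan's indifference between X and Y: 8q + 13(1−q) = 10q + 2(1−q), giving q = 11/13.
Since Ivan is indifferent in equilibrium, Ivan's expected payoff equals the payoff from either row against (11/13, 2/13). Using X: 8(11/13) + 13(2/13) = 114/13.

114/13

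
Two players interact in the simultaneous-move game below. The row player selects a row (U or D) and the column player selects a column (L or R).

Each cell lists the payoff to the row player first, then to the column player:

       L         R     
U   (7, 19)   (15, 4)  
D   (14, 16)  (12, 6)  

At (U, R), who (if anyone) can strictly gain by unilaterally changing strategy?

The row player at (U, R) earns 15; deviating to D yields 12 — not better.
The column player earns 4; deviating to L yields 19 — a strict improvement.
Only the column player has a strictly profitable deviation.

The column player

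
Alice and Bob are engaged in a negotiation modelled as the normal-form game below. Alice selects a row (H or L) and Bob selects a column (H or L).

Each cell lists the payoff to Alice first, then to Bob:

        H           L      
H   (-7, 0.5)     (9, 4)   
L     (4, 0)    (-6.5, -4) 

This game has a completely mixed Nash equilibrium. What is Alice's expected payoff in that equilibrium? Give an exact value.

First find y, the probability Bob plays H, from Alice's indifference between H and L: −7y + 9(1−y) = 4y − 6.5(1−y), giving y = 31/53.
Since Alice is indifferent in equilibrium, Alice's expected payoff equals the payoff from either row against (31/53, 22/53). Using H: −7(31/53) + 9(22/53) = -19/53.

-19/53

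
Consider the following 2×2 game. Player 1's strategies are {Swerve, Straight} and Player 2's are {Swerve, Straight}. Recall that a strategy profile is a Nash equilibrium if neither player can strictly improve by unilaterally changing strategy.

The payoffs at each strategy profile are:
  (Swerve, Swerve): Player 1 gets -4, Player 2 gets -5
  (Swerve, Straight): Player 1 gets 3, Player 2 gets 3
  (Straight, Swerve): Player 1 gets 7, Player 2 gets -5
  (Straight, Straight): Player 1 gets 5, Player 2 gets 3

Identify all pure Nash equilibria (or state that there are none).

(Swerve, Swerve): Player 1 prefers Straight (7 > -4); Player 2 prefers Straight (3 > -5) — not an equilibrium.
(Swerve, Straight): Player 1 prefers Straight (5 > 3) — not an equilibrium.
(Straight, Swerve): Player 2 prefers Straight (3 > -5) — not an equilibrium.
(Straight, Straight): Player 1 gets 5 ≥ 3 from Swerve, and Player 2 gets 3 ≥ -5 from Swerve — Nash equilibrium.

(Straight, Straight)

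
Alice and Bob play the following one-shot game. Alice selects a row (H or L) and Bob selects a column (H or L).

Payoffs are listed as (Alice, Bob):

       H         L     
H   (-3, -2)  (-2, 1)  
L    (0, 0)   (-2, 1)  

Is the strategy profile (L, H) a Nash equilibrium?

No

At (L, H), Alice earns 0; switching to H would give -3, so Alice has no profitable deviation.
Bob earns 0; switching to L would give 1, so Bob would deviate.
Since at least one player can profitably deviate, this is not a Nash equilibrium.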